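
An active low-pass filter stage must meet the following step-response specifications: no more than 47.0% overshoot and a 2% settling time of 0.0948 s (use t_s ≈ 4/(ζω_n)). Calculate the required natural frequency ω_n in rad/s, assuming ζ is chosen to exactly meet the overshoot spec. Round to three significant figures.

ζ = −ln(OS)/√(π² + (ln OS)²). With OS = 0.470, ln OS = −0.7550 and ζ = 0.7550/3.231 = 0.234.
From t_s ≈ 4/(ζω_n): ω_n = 4/(ζ·t_s) = 4/(0.234·0.0948) = 181 rad/s.

ω_n ≈ 181 rad/s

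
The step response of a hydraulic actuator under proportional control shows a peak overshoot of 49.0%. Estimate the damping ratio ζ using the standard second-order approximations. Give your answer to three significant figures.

ζ = −ln(OS)/√(π² + (ln OS)²). With OS = 0.490, ln OS = −0.7133 and ζ = 0.7133/3.222 = 0.221.

ζ ≈ 0.221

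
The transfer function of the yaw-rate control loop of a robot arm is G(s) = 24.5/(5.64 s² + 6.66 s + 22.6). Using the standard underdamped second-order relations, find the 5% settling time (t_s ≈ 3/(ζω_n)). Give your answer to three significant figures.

Dividing through by 5.64: denominator becomes s² + 1.181 s + 4.007.
So ω_n = √4.007 = 2.00 rad/s and ζ = 1.181/(2·2.00) = 0.295.
t_s ≈ 3/(ζω_n) = 5.08 s.

t_s ≈ 5.08 s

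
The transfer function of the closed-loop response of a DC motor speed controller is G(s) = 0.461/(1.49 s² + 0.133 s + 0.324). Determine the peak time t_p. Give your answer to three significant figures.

Dividing through by 1.49: denominator becomes s² + 0.08926 s + 0.2174.
So ω_n = √0.2174 = 0.466 rad/s and ζ = 0.08926/(2·0.466) = 0.0957.
ω_d = ω_n√(1−ζ²) = 0.464 rad/s. t_p = π/ω_d = 6.77 s.

t_p ≈ 6.77 s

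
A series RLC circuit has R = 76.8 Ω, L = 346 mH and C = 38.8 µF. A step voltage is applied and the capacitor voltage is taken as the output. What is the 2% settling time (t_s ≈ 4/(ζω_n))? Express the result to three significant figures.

For a series RLC circuit (capacitor voltage as output), ω_n = 1/√(LC) = 1/√(346 mH · 38.8 µF) = 273 rad/s.
ζ = (R/2)·√(C/L) = (76.8/2)·√(38.8 µF/346 mH) = 0.407.
t_s ≈ 4/(ζω_n) = 0.0360 s.

t_s ≈ 0.0360 s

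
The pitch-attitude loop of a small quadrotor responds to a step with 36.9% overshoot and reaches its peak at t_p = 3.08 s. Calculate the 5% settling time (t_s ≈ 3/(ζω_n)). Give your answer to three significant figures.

ζ from %OS: ζ = |ln 0.369|/√(π²+ln²0.369) = 0.302.
t_p = π/ω_d ⇒ ω_d = 1.02 rad/s; then ω_n = ω_d/√(1−ζ²) = 1.07 rad/s.
t_s ≈ 3/(ζω_n) = 3/(0.302·1.07) = 9.27 s.

t_s ≈ 9.27 s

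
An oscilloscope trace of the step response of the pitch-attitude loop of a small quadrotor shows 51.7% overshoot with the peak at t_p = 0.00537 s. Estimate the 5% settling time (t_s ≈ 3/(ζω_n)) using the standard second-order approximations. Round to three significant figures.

t_s ≈ 0.0244 s

ζ from %OS: ζ = |ln 0.517|/√(π²+ln²0.517) = 0.206.
From t_p = π/ω_d, ω_d = π/0.00537 = 585 rad/s, so ω_n = ω_d/√(1−ζ²) = 598 rad/s.
t_s ≈ 3/(ζω_n) = 3/(0.206·598) = 0.0244 s.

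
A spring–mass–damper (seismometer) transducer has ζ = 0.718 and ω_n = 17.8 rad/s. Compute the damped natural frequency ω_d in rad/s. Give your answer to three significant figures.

ω_d ≈ 12.4 rad/s

ω_d = ω_n√(1−ζ²) = 17.8·√0.484 = 12.4 rad/s.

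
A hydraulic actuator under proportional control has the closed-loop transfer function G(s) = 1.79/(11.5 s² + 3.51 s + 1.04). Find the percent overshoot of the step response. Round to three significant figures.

Dividing through by 11.5: denominator becomes s² + 0.3052 s + 0.09043.
So ω_n = √0.09043 = 0.301 rad/s and ζ = 0.3052/(2·0.301) = 0.507.
Overshoot: exp(−π·0.507/√(1−0.507²)) = 0.157, i.e. 15.7%.

%OS ≈ 15.7%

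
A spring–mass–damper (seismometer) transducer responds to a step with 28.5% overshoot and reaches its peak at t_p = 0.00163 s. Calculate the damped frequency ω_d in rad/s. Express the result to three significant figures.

ω_d ≈ 1930 rad/s

t_p = π/ω_d, so ω_d = π/0.00163 = 1930 rad/s.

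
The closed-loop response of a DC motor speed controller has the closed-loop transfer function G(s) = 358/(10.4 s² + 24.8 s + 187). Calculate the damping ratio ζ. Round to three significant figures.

Dividing through by 10.4: denominator becomes s² + 2.385 s + 17.98.
So ω_n = √17.98 = 4.24 rad/s and ζ = 2.385/(2·4.24) = 0.281.

ζ ≈ 0.281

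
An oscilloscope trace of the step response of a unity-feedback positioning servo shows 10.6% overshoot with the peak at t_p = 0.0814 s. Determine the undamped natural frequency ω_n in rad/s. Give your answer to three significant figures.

From the overshoot, ζ = −ln(OS)/√(π²+ln²(OS)) = 0.581.
From t_p = π/ω_d, ω_d = π/0.0814 = 38.6 rad/s, so ω_n = ω_d/√(1−ζ²) = 47.4 rad/s.

ω_n ≈ 47.4 rad/s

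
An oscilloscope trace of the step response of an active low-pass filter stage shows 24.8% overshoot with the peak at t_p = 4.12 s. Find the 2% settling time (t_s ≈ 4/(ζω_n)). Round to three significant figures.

t_s ≈ 11.8 s

The overshoot fixes ζ = −ln(OS)/√(π²+ln²(OS)) = 0.406.
From t_p = π/ω_d, ω_d = π/4.12 = 0.763 rad/s, so ω_n = ω_d/√(1−ζ²) = 0.834 rad/s.
t_s ≈ 4/(ζω_n) = 4/(0.406·0.834) = 11.8 s.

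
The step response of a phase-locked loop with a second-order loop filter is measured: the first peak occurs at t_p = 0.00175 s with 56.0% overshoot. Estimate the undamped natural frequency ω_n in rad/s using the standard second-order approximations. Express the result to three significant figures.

The overshoot fixes ζ = −ln(OS)/√(π²+ln²(OS)) = 0.181.
From t_p = π/ω_d, ω_d = π/0.00175 = 1800 rad/s, so ω_n = ω_d/√(1−ζ²) = 1830 rad/s.

ω_n ≈ 1830 rad/s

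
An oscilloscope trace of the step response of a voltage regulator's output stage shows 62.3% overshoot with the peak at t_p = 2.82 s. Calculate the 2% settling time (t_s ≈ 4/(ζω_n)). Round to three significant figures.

t_s ≈ 23.8 s

From the overshoot, ζ = −ln(OS)/√(π²+ln²(OS)) = 0.149.
t_p = π/ω_d ⇒ ω_d = 1.11 rad/s; then ω_n = ω_d/√(1−ζ²) = 1.13 rad/s.
t_s ≈ 4/(ζω_n) = 4/(0.149·1.13) = 23.8 s.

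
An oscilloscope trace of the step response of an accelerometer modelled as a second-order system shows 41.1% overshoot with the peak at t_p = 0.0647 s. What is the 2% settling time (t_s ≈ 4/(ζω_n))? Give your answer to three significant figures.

The overshoot fixes ζ = −ln(OS)/√(π²+ln²(OS)) = 0.272.
t_p = π/ω_d ⇒ ω_d = 48.6 rad/s; then ω_n = ω_d/√(1−ζ²) = 50.5 rad/s.
t_s ≈ 4/(ζω_n) = 4/(0.272·50.5) = 0.291 s.

t_s ≈ 0.291 s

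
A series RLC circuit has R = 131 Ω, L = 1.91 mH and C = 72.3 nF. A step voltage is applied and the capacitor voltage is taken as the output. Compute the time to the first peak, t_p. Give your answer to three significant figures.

For a series RLC circuit (capacitor voltage as output), ω_n = 1/√(LC) = 1/√(1.91 mH · 72.3 nF) = 85100 rad/s.
ζ = (R/2)·√(C/L) = (131/2)·√(72.3 nF/1.91 mH) = 0.403.
ω_d = 85100·√(1 − 0.403²) = 77900 rad/s. t_p = π/ω_d = 0.0000403 s.

t_p ≈ 0.0000403 s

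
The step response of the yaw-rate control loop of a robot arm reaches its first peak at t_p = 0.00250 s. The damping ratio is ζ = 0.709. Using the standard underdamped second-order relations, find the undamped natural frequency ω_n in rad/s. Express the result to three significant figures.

Peak time t_p = π/ω_d, so ω_d = π/t_p = π/0.00250 = 1260 rad/s.
ω_n = ω_d/√(1−ζ²) = 1260/√0.497 = 1780 rad/s.

ω_n ≈ 1780 rad/s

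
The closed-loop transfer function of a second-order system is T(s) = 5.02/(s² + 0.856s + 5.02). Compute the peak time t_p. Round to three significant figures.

Matching coefficients with s² + 2ζω_n s + ω_n² gives ω_n² = 5.02 ⇒ ω_n = 2.24 rad/s, and ζ = 0.856/(2ω_n) = 0.191.
ω_d = 2.24·√(1 − 0.191²) = 2.20 rad/s. Then t_p = π/ω_d = 1.43 s.

t_p ≈ 1.43 s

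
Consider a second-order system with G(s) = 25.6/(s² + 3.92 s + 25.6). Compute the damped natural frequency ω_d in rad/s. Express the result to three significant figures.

Comparing the denominator to s² + 2ζω_n s + ω_n²: ω_n = √25.6 = 5.06 rad/s, and 2ζω_n = 3.92 so ζ = 3.92/(2·5.06) = 0.387.
ω_d = 5.06·√(1 − 0.387²) = 4.66 rad/s.

ω_d ≈ 4.66 rad/s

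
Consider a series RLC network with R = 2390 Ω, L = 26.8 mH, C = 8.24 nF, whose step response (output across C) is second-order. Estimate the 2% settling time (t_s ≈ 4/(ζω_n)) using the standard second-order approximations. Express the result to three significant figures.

For a series RLC circuit (capacitor voltage as output), ω_n = 1/√(LC) = 1/√(26.8 mH · 8.24 nF) = 67300 rad/s.
ζ = (R/2)·√(C/L) = (2390/2)·√(8.24 nF/26.8 mH) = 0.663.
t_s ≈ 4/(ζω_n) = 0.0000897 s.

t_s ≈ 0.0000897 s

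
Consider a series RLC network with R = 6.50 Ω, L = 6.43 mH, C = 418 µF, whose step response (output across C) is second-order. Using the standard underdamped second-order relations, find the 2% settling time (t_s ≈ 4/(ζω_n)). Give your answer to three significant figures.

t_s ≈ 0.00791 s

For a series RLC circuit (capacitor voltage as output), ω_n = 1/√(LC) = 1/√(6.43 mH · 418 µF) = 610 rad/s.
ζ = (R/2)·√(C/L) = (6.50/2)·√(418 µF/6.43 mH) = 0.829.
t_s ≈ 4/(ζω_n) = 0.00791 s.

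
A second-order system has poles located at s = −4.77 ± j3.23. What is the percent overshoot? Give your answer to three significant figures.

%OS ≈ 0.966%

The poles are at −σ ± jω_d with σ = 4.77 and ω_d = 3.23, so ω_n = √(σ²+ω_d²) = 5.76 rad/s and ζ = σ/ω_n = 0.828.
Overshoot: exp(−π·0.828/√(1−0.828²)) = 0.00966, i.e. 0.966%.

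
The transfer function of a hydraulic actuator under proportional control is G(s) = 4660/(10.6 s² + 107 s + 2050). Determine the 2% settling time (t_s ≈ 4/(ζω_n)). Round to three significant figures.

t_s ≈ 0.793 s

Dividing through by 10.6: denominator becomes s² + 10.09 s + 193.4.
So ω_n = √193.4 = 13.9 rad/s and ζ = 10.09/(2·13.9) = 0.363.
t_s ≈ 4/(ζω_n) = 0.793 s.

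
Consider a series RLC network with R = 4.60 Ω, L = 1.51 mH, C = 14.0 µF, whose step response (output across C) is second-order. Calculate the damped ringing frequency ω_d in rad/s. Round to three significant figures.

For a series RLC circuit (capacitor voltage as output), ω_n = 1/√(LC) = 1/√(1.51 mH · 14.0 µF) = 6880 rad/s.
ζ = (R/2)·√(C/L) = (4.60/2)·√(14.0 µF/1.51 mH) = 0.221.
ω_d = ω_n√(1−ζ²) = 6710 rad/s.

ω_d ≈ 6710 rad/s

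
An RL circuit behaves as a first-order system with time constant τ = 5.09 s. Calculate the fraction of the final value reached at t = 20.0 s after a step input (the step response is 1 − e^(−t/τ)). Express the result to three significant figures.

y/y_∞ ≈ 0.980

y(t)/y_∞ = 1 − e^(−t/τ) = 1 − e^(−20.0/5.09) = 1 − e^(−3.93) = 0.980.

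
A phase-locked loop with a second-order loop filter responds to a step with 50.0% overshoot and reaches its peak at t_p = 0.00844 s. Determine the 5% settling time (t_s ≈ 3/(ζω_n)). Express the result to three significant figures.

From the overshoot, ζ = −ln(OS)/√(π²+ln²(OS)) = 0.215.
From t_p = π/ω_d, ω_d = π/0.00844 = 372 rad/s, so ω_n = ω_d/√(1−ζ²) = 381 rad/s.
t_s ≈ 3/(ζω_n) = 3/(0.215·381) = 0.0365 s.

t_s ≈ 0.0365 s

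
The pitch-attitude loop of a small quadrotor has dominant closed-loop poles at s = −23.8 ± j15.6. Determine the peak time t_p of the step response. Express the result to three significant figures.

t_p ≈ 0.201 s

t_p = π/ω_d with ω_d = 15.6 (the imaginary part), so t_p = 0.201 s.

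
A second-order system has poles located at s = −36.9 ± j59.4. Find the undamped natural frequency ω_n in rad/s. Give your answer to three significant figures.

ω_n ≈ 69.9 rad/s

|pole| = ω_n = √(36.9² + 59.4²) = 69.9 rad/s; ζ = cos θ = σ/ω_n = 0.528.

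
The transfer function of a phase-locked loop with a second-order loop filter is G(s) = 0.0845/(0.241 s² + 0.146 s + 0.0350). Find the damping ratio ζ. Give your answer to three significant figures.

Dividing through by 0.241: denominator becomes s² + 0.6058 s + 0.1452.
So ω_n = √0.1452 = 0.381 rad/s and ζ = 0.6058/(2·0.381) = 0.795.

ζ ≈ 0.795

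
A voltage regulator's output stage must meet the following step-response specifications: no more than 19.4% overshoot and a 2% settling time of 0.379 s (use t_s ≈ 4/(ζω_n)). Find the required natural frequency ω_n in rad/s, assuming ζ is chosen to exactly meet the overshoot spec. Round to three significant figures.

ω_n ≈ 22.8 rad/s

From %OS = 100·exp(−πζ/√(1−ζ²)), invert to get ζ = −ln(OS)/√(π² + ln²(OS)) with OS = 0.194.
−ln 0.194 = 1.640, so ζ = 1.640/√(π² + 2.689) = 0.463.
From t_s ≈ 4/(ζω_n): ω_n = 4/(ζ·t_s) = 4/(0.463·0.379) = 22.8 rad/s.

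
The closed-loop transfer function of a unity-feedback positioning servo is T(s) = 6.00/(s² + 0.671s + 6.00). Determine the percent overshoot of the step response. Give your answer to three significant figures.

%OS ≈ 64.8%

Comparing the denominator to s² + 2ζω_n s + ω_n²: ω_n = √6.00 = 2.45 rad/s, and 2ζω_n = 0.671 so ζ = 0.671/(2·2.45) = 0.137.
%OS = 100 e^{−πζ/√(1−ζ²)} with ζ = 0.137 gives 64.8%.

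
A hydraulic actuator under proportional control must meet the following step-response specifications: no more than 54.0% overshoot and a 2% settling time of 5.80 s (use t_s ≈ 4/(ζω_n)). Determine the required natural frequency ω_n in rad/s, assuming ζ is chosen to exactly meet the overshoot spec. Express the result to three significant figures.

Inverting the overshoot relation: ζ = |ln 0.540|/√(π² + ln²0.540) = 0.192.
From t_s ≈ 4/(ζω_n): ω_n = 4/(ζ·t_s) = 4/(0.192·5.80) = 3.58 rad/s.

ω_n ≈ 3.58 rad/s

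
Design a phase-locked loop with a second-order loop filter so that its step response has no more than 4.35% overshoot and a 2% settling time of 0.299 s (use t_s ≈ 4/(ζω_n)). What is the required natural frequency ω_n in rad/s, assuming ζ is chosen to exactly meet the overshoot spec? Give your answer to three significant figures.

From %OS = 100·exp(−πζ/√(1−ζ²)), invert to get ζ = −ln(OS)/√(π² + ln²(OS)) with OS = 0.0435.
−ln 0.0435 = 3.135, so ζ = 3.135/√(π² + 9.828) = 0.706.
Then ω_n = 4/(ζ t_s) = 4/(0.706 × 0.299) = 18.9 rad/s.

ω_n ≈ 18.9 rad/s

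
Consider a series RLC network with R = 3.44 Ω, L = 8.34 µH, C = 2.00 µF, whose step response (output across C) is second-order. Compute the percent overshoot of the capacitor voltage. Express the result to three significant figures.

For a series RLC circuit (capacitor voltage as output), ω_n = 1/√(LC) = 1/√(8.34 µH · 2.00 µF) = 245000 rad/s.
ζ = (R/2)·√(C/L) = (3.44/2)·√(2.00 µF/8.34 µH) = 0.842.
Overshoot: exp(−π·0.842/√(1−0.842²)) = 0.00738, i.e. 0.738%.

%OS ≈ 0.738%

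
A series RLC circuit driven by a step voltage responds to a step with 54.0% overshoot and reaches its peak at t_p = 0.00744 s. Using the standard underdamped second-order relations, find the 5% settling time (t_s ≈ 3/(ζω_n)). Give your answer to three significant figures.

ζ from %OS: ζ = |ln 0.540|/√(π²+ln²0.540) = 0.192.
t_p = π/ω_d ⇒ ω_d = 422 rad/s; then ω_n = ω_d/√(1−ζ²) = 430 rad/s.
t_s ≈ 3/(ζω_n) = 3/(0.192·430) = 0.0362 s.

t_s ≈ 0.0362 s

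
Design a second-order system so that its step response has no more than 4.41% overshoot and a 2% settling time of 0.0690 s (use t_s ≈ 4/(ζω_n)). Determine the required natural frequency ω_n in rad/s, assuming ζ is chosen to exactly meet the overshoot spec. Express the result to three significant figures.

ζ = −ln(OS)/√(π² + (ln OS)²). With OS = 0.0441, ln OS = −3.121 and ζ = 3.121/4.429 = 0.705.
From t_s ≈ 4/(ζω_n): ω_n = 4/(ζ·t_s) = 4/(0.705·0.0690) = 82.3 rad/s.

ω_n ≈ 82.3 rad/s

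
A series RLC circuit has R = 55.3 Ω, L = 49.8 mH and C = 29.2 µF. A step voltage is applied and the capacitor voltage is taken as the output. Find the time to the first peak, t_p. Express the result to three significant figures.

For a series RLC circuit (capacitor voltage as output), ω_n = 1/√(LC) = 1/√(49.8 mH · 29.2 µF) = 829 rad/s.
ζ = (R/2)·√(C/L) = (55.3/2)·√(29.2 µF/49.8 mH) = 0.670.
ω_d = ω_n√(1−ζ²) = 616 rad/s. t_p = π/ω_d = 0.00510 s.

t_p ≈ 0.00510 s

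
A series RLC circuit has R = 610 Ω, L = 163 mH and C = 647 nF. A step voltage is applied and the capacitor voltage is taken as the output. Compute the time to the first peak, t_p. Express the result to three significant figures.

For a series RLC circuit (capacitor voltage as output), ω_n = 1/√(LC) = 1/√(163 mH · 647 nF) = 3080 rad/s.
ζ = (R/2)·√(C/L) = (610/2)·√(647 nF/163 mH) = 0.608.
ω_d = ω_n√(1−ζ²) = 2450 rad/s. t_p = π/ω_d = 0.00128 s.

t_p ≈ 0.00128 s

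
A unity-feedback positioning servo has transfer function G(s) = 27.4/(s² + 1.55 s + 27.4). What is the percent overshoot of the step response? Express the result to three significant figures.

Matching coefficients with s² + 2ζω_n s + ω_n² gives ω_n² = 27.4 ⇒ ω_n = 5.23 rad/s, and ζ = 1.55/(2ω_n) = 0.148.
%OS = 100 e^{−πζ/√(1−ζ²)} with ζ = 0.148 gives 62.5%.

%OS ≈ 62.5%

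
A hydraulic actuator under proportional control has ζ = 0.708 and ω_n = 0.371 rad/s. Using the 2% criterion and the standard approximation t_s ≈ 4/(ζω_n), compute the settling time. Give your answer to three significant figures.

t_s ≈ 15.2 s

t_s ≈ 4/(ζω_n) = 4/(0.708 × 0.371) = 15.2 s.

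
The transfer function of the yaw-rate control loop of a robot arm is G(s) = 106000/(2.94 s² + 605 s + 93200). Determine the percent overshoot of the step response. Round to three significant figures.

Dividing through by 2.94: denominator becomes s² + 205.8 s + 31700.
So ω_n = √31700 = 178 rad/s and ζ = 205.8/(2·178) = 0.578.
Overshoot: exp(−π·0.578/√(1−0.578²)) = 0.108, i.e. 10.8%.

%OS ≈ 10.8%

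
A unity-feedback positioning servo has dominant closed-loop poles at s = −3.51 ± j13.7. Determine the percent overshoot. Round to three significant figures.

%OS ≈ 44.7%

With σ = 3.51, ω_d = 13.7: ω_n = √(σ²+ω_d²) = 14.1 rad/s, ζ = σ/ω_n = 0.248.
%OS = 100 e^{−πζ/√(1−ζ²)} with ζ = 0.248 gives 44.7%.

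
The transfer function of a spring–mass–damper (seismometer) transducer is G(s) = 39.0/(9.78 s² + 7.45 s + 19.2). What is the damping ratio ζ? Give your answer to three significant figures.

ζ ≈ 0.272

Dividing through by 9.78: denominator becomes s² + 0.7618 s + 1.963.
So ω_n = √1.963 = 1.40 rad/s and ζ = 0.7618/(2·1.40) = 0.272.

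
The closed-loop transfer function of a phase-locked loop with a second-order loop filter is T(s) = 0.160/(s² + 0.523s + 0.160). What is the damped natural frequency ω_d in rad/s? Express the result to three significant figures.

Comparing the denominator to s² + 2ζω_n s + ω_n²: ω_n = √0.160 = 0.400 rad/s, and 2ζω_n = 0.523 so ζ = 0.523/(2·0.400) = 0.654.
ω_d = 0.400·√(1 − 0.654²) = 0.303 rad/s.

ω_d ≈ 0.303 rad/s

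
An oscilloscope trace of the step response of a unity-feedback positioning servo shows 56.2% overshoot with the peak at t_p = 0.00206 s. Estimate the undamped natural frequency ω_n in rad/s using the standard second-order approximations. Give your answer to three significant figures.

The overshoot fixes ζ = −ln(OS)/√(π²+ln²(OS)) = 0.180.
From t_p = π/ω_d, ω_d = π/0.00206 = 1530 rad/s, so ω_n = ω_d/√(1−ζ²) = 1550 rad/s.

ω_n ≈ 1550 rad/s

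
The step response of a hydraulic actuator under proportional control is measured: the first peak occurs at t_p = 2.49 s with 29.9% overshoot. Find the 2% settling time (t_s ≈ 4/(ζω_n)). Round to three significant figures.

From the overshoot, ζ = −ln(OS)/√(π²+ln²(OS)) = 0.359.
From t_p = π/ω_d, ω_d = π/2.49 = 1.26 rad/s, so ω_n = ω_d/√(1−ζ²) = 1.35 rad/s.
t_s ≈ 4/(ζω_n) = 4/(0.359·1.35) = 8.25 s.

t_s ≈ 8.25 s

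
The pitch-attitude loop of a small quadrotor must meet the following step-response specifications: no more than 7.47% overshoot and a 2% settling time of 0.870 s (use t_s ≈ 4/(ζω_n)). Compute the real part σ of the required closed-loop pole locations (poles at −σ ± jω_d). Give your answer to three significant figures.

The settling-time spec alone fixes σ = ζω_n = 4/t_s = 4/0.870 = 4.60.
(Overshoot then fixes ζ = 0.637 and hence ω_d = σ·√(1−ζ²)/ζ = 5.57 rad/s.)

σ ≈ 4.60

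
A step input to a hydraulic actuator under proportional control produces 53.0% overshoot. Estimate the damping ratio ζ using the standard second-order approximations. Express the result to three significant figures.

ζ ≈ 0.198

Inverting the overshoot relation: ζ = |ln 0.530|/√(π² + ln²0.530) = 0.198.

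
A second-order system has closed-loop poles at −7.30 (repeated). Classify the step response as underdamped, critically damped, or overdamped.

critically damped

Since there is a repeated negative-real pole, the response is critically damped.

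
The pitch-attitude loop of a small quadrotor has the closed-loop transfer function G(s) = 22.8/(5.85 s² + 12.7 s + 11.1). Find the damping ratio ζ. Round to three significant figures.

ζ ≈ 0.788

Dividing through by 5.85: denominator becomes s² + 2.171 s + 1.897.
So ω_n = √1.897 = 1.38 rad/s and ζ = 2.171/(2·1.38) = 0.788.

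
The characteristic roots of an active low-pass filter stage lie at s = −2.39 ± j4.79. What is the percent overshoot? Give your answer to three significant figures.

%OS ≈ 20.9%

With σ = 2.39, ω_d = 4.79: ω_n = √(σ²+ω_d²) = 5.35 rad/s, ζ = σ/ω_n = 0.446.
%OS = 100·exp(−πζ/√(1−ζ²)) = 20.9%.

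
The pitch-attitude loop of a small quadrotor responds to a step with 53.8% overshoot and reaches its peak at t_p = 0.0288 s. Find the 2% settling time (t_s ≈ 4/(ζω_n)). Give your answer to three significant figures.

t_s ≈ 0.186 s

ζ from %OS: ζ = |ln 0.538|/√(π²+ln²0.538) = 0.194.
From t_p = π/ω_d, ω_d = π/0.0288 = 109 rad/s, so ω_n = ω_d/√(1−ζ²) = 111 rad/s.
t_s ≈ 4/(ζω_n) = 4/(0.194·111) = 0.186 s.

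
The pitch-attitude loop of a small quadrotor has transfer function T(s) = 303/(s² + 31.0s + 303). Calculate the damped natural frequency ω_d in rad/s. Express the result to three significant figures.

ω_n = √303 = 17.4 rad/s; ζ = 31.0/(2·17.4) = 0.890.
ω_d = 17.4·√(1 − 0.890²) = 7.92 rad/s.

ω_d ≈ 7.92 rad/s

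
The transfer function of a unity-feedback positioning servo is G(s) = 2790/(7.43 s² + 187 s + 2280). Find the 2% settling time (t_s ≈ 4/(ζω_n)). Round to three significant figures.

t_s ≈ 0.318 s

Dividing through by 7.43: denominator becomes s² + 25.17 s + 306.9.
So ω_n = √306.9 = 17.5 rad/s and ζ = 25.17/(2·17.5) = 0.718.
t_s ≈ 4/(ζω_n) = 0.318 s.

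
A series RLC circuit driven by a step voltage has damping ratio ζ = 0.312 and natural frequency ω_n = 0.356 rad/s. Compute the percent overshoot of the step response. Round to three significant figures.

%OS ≈ 35.6%

For an underdamped second-order system, %OS = 100·exp(−πζ/√(1−ζ²)).
πζ/√(1−ζ²) = π·0.312/√(1−0.0973) = 1.032, so %OS = 100·e^(−1.032) = 35.6%.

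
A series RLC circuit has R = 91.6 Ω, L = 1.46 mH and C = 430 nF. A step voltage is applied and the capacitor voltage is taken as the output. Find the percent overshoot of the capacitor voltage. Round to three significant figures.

For a series RLC circuit (capacitor voltage as output), ω_n = 1/√(LC) = 1/√(1.46 mH · 430 nF) = 39900 rad/s.
ζ = (R/2)·√(C/L) = (91.6/2)·√(430 nF/1.46 mH) = 0.786.
%OS = 100·exp(−πζ/√(1−ζ²)) = 1.84%.

%OS ≈ 1.84%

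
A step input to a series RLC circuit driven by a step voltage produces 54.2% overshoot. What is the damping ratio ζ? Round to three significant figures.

ζ ≈ 0.191

From %OS = 100·exp(−πζ/√(1−ζ²)), invert to get ζ = −ln(OS)/√(π² + ln²(OS)) with OS = 0.542.
−ln 0.542 = 0.6125, so ζ = 0.6125/√(π² + 0.3751) = 0.191.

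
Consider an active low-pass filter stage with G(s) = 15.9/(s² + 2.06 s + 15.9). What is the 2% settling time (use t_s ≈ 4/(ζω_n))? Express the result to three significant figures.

t_s ≈ 3.88 s

Comparing the denominator to s² + 2ζω_n s + ω_n²: ω_n = √15.9 = 3.99 rad/s, and 2ζω_n = 2.06 so ζ = 2.06/(2·3.99) = 0.258.
t_s ≈ 4/(ζω_n) = 4/(0.258·3.99) = 3.88 s.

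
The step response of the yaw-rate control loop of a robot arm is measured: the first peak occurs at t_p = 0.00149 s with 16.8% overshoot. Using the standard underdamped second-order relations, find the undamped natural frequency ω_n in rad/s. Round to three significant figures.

From the overshoot, ζ = −ln(OS)/√(π²+ln²(OS)) = 0.494.
t_p = π/ω_d ⇒ ω_d = 2110 rad/s; then ω_n = ω_d/√(1−ζ²) = 2420 rad/s.

ω_n ≈ 2420 rad/s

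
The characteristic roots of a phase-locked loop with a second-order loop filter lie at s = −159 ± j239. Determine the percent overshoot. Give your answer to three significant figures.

|pole| = ω_n = √(159² + 239²) = 287 rad/s; ζ = cos θ = σ/ω_n = 0.554.
%OS = 100·exp(−πζ/√(1−ζ²)) = 12.4%.

%OS ≈ 12.4%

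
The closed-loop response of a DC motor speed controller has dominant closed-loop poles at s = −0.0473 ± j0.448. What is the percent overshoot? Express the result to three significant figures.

With σ = 0.0473, ω_d = 0.448: ω_n = √(σ²+ω_d²) = 0.450 rad/s, ζ = σ/ω_n = 0.105.
%OS = 100·exp(−πζ/√(1−ζ²)) = 71.8%.

%OS ≈ 71.8%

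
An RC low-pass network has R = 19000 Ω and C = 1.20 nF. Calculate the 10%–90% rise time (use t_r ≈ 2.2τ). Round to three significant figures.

τ = RC = 19000 × 1.20 nF = 0.0000228 s.
t_r ≈ 2.2τ = 0.0000502 s.

t_r ≈ 0.0000502 s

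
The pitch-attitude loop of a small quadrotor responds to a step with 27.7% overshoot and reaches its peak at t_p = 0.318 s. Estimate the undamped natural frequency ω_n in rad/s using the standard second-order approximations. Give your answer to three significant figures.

From the overshoot, ζ = −ln(OS)/√(π²+ln²(OS)) = 0.378.
From t_p = π/ω_d, ω_d = π/0.318 = 9.88 rad/s, so ω_n = ω_d/√(1−ζ²) = 10.7 rad/s.

ω_n ≈ 10.7 rad/s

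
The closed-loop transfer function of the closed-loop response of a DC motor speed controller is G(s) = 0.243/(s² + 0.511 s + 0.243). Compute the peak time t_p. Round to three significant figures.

t_p ≈ 7.45 s

Matching coefficients with s² + 2ζω_n s + ω_n² gives ω_n² = 0.243 ⇒ ω_n = 0.493 rad/s, and ζ = 0.511/(2ω_n) = 0.518.
ω_d = 0.493·√(1 − 0.518²) = 0.422 rad/s. Then t_p = π/ω_d = 7.45 s.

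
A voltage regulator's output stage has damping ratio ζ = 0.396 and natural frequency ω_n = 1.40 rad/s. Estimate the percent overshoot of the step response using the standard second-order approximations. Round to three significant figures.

%OS ≈ 25.8%

For an underdamped second-order system, %OS = 100·exp(−πζ/√(1−ζ²)).
πζ/√(1−ζ²) = π·0.396/√(1−0.157) = 1.355, so %OS = 100·e^(−1.355) = 25.8%.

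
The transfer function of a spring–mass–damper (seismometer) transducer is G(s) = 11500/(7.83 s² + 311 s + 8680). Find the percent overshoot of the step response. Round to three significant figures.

Dividing through by 7.83: denominator becomes s² + 39.72 s + 1109.
So ω_n = √1109 = 33.3 rad/s and ζ = 39.72/(2·33.3) = 0.596.
%OS = 100·exp(−πζ/√(1−ζ²)) = 9.68%.

%OS ≈ 9.68%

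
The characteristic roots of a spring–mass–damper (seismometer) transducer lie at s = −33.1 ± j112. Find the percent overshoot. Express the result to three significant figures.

|pole| = ω_n = √(33.1² + 112²) = 117 rad/s; ζ = cos θ = σ/ω_n = 0.283.
Overshoot: exp(−π·0.283/√(1−0.283²)) = 0.395, i.e. 39.5%.

%OS ≈ 39.5%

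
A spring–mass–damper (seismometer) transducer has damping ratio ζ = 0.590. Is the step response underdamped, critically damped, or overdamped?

Since ζ = 0.590 < 1, the system is underdamped.

underdamped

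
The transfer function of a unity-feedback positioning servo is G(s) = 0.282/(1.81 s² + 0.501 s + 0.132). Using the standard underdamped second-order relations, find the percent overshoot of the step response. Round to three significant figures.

%OS ≈ 15.3%

Dividing through by 1.81: denominator becomes s² + 0.2768 s + 0.07293.
So ω_n = √0.07293 = 0.270 rad/s and ζ = 0.2768/(2·0.270) = 0.512.
%OS = 100·exp(−πζ/√(1−ζ²)) = 15.3%.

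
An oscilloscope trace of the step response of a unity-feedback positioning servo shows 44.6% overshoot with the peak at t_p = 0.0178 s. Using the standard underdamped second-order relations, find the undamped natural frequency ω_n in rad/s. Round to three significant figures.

ω_n ≈ 182 rad/s

From the overshoot, ζ = −ln(OS)/√(π²+ln²(OS)) = 0.249.
t_p = π/ω_d ⇒ ω_d = 176 rad/s; then ω_n = ω_d/√(1−ζ²) = 182 rad/s.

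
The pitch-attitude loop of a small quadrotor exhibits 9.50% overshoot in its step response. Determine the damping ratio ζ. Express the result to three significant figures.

ζ ≈ 0.600

Inverting the overshoot relation: ζ = |ln 0.0950|/√(π² + ln²0.0950) = 0.600.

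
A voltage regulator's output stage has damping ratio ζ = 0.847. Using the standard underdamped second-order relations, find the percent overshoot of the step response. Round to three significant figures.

For an underdamped second-order system, %OS = 100·exp(−πζ/√(1−ζ²)).
πζ/√(1−ζ²) = π·0.847/√(1−0.717) = 5.006, so %OS = 100·e^(−5.006) = 0.670%.

%OS ≈ 0.670%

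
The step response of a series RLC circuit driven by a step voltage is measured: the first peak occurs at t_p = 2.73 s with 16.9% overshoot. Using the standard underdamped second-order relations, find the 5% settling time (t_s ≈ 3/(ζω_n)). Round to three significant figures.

From the overshoot, ζ = −ln(OS)/√(π²+ln²(OS)) = 0.493.
t_p = π/ω_d ⇒ ω_d = 1.15 rad/s; then ω_n = ω_d/√(1−ζ²) = 1.32 rad/s.
t_s ≈ 3/(ζω_n) = 3/(0.493·1.32) = 4.61 s.

t_s ≈ 4.61 s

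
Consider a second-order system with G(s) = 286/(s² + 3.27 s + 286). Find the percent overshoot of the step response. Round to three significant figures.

ω_n = √286 = 16.9 rad/s; ζ = 3.27/(2·16.9) = 0.0967.
%OS = 100 e^{−πζ/√(1−ζ²)} with ζ = 0.0967 gives 73.7%.

%OS ≈ 73.7%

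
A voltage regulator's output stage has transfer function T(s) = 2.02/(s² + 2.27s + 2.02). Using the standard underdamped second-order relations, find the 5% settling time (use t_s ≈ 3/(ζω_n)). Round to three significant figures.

t_s ≈ 2.64 s

Comparing the denominator to s² + 2ζω_n s + ω_n²: ω_n = √2.02 = 1.42 rad/s, and 2ζω_n = 2.27 so ζ = 2.27/(2·1.42) = 0.799.
t_s ≈ 3/(ζω_n) = 3/(0.799·1.42) = 2.64 s.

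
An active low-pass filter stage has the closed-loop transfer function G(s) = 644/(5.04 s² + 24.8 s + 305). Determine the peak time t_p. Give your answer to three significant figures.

Dividing through by 5.04: denominator becomes s² + 4.921 s + 60.52.
So ω_n = √60.52 = 7.78 rad/s and ζ = 4.921/(2·7.78) = 0.316.
ω_d = 7.78·√(1 − 0.316²) = 7.38 rad/s. t_p = π/ω_d = 0.426 s.

t_p ≈ 0.426 s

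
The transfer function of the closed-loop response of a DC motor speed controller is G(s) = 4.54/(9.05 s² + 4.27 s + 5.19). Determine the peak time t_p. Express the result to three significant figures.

Dividing through by 9.05: denominator becomes s² + 0.4718 s + 0.5735.
So ω_n = √0.5735 = 0.757 rad/s and ζ = 0.4718/(2·0.757) = 0.312.
ω_d = ω_n√(1−ζ²) = 0.720 rad/s. t_p = π/ω_d = 4.37 s.

t_p ≈ 4.37 s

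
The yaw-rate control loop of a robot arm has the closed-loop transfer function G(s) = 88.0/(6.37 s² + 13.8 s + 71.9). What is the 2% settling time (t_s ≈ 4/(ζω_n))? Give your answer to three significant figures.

Dividing through by 6.37: denominator becomes s² + 2.166 s + 11.29.
So ω_n = √11.29 = 3.36 rad/s and ζ = 2.166/(2·3.36) = 0.322.
t_s ≈ 4/(ζω_n) = 3.69 s.

t_s ≈ 3.69 s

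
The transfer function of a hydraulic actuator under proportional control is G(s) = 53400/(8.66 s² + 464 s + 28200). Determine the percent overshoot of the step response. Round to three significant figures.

Dividing through by 8.66: denominator becomes s² + 53.58 s + 3256.
So ω_n = √3256 = 57.1 rad/s and ζ = 53.58/(2·57.1) = 0.469.
%OS = 100·exp(−πζ/√(1−ζ²)) = 18.8%.

%OS ≈ 18.8%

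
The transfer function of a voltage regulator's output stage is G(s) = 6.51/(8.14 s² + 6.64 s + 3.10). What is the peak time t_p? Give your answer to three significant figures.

Dividing through by 8.14: denominator becomes s² + 0.8157 s + 0.3808.
So ω_n = √0.3808 = 0.617 rad/s and ζ = 0.8157/(2·0.617) = 0.661.
ω_d = ω_n√(1−ζ²) = 0.463 rad/s. t_p = π/ω_d = 6.78 s.

t_p ≈ 6.78 s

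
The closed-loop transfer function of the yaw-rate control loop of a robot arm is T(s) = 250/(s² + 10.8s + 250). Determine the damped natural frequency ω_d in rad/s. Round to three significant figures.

ω_n = √250 = 15.8 rad/s; ζ = 10.8/(2·15.8) = 0.342.
The damped frequency ω_d = ω_n√(1−ζ²) = 14.9 rad/s.

ω_d ≈ 14.9 rad/s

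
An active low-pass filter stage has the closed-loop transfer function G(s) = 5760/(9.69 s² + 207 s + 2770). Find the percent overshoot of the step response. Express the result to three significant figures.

Dividing through by 9.69: denominator becomes s² + 21.36 s + 285.9.
So ω_n = √285.9 = 16.9 rad/s and ζ = 21.36/(2·16.9) = 0.632.
%OS = 100·exp(−πζ/√(1−ζ²)) = 7.73%.

%OS ≈ 7.73%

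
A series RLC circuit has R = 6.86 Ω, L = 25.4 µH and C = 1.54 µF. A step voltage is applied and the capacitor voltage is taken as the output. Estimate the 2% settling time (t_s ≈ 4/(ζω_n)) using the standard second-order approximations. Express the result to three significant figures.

For a series RLC circuit (capacitor voltage as output), ω_n = 1/√(LC) = 1/√(25.4 µH · 1.54 µF) = 160000 rad/s.
ζ = (R/2)·√(C/L) = (6.86/2)·√(1.54 µF/25.4 µH) = 0.845.
t_s ≈ 4/(ζω_n) = 0.0000296 s.

t_s ≈ 0.0000296 s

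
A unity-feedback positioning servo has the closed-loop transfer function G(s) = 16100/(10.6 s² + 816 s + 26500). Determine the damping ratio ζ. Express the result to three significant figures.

Dividing through by 10.6: denominator becomes s² + 76.98 s + 2500.
So ω_n = √2500 = 50.0 rad/s and ζ = 76.98/(2·50.0) = 0.770.

ζ ≈ 0.770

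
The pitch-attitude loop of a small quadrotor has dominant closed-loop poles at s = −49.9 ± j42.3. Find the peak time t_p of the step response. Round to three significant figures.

t_p = π/ω_d with ω_d = 42.3 (the imaginary part), so t_p = 0.0743 s.

t_p ≈ 0.0743 s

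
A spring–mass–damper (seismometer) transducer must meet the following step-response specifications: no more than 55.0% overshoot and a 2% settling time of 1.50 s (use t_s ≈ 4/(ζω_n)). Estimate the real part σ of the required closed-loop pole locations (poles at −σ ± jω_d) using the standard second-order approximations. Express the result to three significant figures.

σ ≈ 2.67

The settling-time spec alone fixes σ = ζω_n = 4/t_s = 4/1.50 = 2.67.
(Overshoot then fixes ζ = 0.187 and hence ω_d = σ·√(1−ζ²)/ζ = 14.0 rad/s.)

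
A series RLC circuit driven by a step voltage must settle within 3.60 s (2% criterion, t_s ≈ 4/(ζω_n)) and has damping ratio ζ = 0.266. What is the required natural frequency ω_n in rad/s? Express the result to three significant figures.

ω_n ≈ 4.18 rad/s

Rearranging t_s ≈ 4/(ζω_n) gives ω_n = 4/(ζ·t_s) = 4/(0.266 × 3.60) = 4.18 rad/s.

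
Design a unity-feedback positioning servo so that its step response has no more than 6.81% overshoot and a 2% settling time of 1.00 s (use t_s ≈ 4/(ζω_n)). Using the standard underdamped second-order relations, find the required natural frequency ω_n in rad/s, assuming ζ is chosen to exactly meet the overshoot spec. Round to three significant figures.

From %OS = 100·exp(−πζ/√(1−ζ²)), invert to get ζ = −ln(OS)/√(π² + ln²(OS)) with OS = 0.0681.
−ln 0.0681 = 2.687, so ζ = 2.687/√(π² + 7.219) = 0.650.
From t_s ≈ 4/(ζω_n): ω_n = 4/(ζ·t_s) = 4/(0.650·1.00) = 6.15 rad/s.

ω_n ≈ 6.15 rad/s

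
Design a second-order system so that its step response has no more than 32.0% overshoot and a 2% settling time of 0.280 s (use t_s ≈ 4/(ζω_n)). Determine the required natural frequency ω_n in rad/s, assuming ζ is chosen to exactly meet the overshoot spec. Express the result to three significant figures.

Inverting the overshoot relation: ζ = |ln 0.320|/√(π² + ln²0.320) = 0.341.
From t_s ≈ 4/(ζω_n): ω_n = 4/(ζ·t_s) = 4/(0.341·0.280) = 41.9 rad/s.

ω_n ≈ 41.9 rad/s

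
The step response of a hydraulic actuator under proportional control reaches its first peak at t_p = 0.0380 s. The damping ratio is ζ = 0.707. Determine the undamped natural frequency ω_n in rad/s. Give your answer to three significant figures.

Peak time t_p = π/ω_d, so ω_d = π/t_p = π/0.0380 = 82.7 rad/s.
ω_n = ω_d/√(1−ζ²) = 82.7/√0.500 = 117 rad/s.

ω_n ≈ 117 rad/s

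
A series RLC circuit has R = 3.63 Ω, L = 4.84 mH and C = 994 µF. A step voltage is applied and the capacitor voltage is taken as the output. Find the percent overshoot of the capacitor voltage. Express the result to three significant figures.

For a series RLC circuit (capacitor voltage as output), ω_n = 1/√(LC) = 1/√(4.84 mH · 994 µF) = 456 rad/s.
ζ = (R/2)·√(C/L) = (3.63/2)·√(994 µF/4.84 mH) = 0.823.
%OS = 100·exp(−πζ/√(1−ζ²)) = 1.06%.

%OS ≈ 1.06%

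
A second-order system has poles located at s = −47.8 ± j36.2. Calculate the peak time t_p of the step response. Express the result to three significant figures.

t_p = π/ω_d with ω_d = 36.2 (the imaginary part), so t_p = 0.0868 s.

t_p ≈ 0.0868 s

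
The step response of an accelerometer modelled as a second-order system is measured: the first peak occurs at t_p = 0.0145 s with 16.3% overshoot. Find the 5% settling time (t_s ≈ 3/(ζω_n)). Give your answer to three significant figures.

t_s ≈ 0.0240 s

The overshoot fixes ζ = −ln(OS)/√(π²+ln²(OS)) = 0.500.
From t_p = π/ω_d, ω_d = π/0.0145 = 217 rad/s, so ω_n = ω_d/√(1−ζ²) = 250 rad/s.
t_s ≈ 3/(ζω_n) = 3/(0.500·250) = 0.0240 s.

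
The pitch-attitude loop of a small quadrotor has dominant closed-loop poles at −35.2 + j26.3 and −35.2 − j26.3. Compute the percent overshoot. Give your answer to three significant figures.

%OS ≈ 1.49%

The poles are at −σ ± jω_d with σ = 35.2 and ω_d = 26.3, so ω_n = √(σ²+ω_d²) = 43.9 rad/s and ζ = σ/ω_n = 0.801.
%OS = 100 e^{−πζ/√(1−ζ²)} with ζ = 0.801 gives 1.49%.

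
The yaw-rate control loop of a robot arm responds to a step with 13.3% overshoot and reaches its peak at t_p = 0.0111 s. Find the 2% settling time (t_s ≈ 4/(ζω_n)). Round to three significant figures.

t_s ≈ 0.0220 s

From the overshoot, ζ = −ln(OS)/√(π²+ln²(OS)) = 0.540.
From t_p = π/ω_d, ω_d = π/0.0111 = 283 rad/s, so ω_n = ω_d/√(1−ζ²) = 336 rad/s.
t_s ≈ 4/(ζω_n) = 4/(0.540·336) = 0.0220 s.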